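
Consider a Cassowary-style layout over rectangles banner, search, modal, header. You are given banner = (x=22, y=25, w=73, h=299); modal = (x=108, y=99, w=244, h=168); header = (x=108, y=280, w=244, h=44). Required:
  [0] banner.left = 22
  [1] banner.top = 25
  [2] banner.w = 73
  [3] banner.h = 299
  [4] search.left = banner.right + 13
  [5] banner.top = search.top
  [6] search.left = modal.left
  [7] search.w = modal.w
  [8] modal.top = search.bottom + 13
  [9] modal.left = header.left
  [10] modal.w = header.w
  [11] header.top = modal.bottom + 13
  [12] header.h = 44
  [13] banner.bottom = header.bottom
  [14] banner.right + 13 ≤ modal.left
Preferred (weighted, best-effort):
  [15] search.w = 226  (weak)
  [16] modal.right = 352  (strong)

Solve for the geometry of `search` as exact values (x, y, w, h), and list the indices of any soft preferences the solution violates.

1. search.x = 108  [search.left = banner.right + 13]
2. search.y = 25  [banner.top = search.top]
3. search.w = 244  [search.w = modal.w]
4. search.h = 61  [modal.top = search.bottom + 13]

search = (x=108, y=25, w=244, h=61)
violated soft preferences: 15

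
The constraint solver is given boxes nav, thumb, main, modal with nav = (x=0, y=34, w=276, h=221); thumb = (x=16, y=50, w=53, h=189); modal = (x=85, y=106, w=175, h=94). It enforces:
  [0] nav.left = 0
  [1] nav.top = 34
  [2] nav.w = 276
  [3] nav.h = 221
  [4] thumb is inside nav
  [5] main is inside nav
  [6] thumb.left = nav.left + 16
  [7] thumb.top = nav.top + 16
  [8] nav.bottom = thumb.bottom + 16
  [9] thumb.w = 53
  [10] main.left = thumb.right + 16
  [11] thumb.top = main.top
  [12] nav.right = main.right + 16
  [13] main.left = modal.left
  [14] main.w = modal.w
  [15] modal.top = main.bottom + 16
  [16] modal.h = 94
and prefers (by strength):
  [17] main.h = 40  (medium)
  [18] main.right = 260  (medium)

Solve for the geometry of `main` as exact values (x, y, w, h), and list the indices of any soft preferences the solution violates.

main = (x=85, y=50, w=175, h=40)
violated soft preferences: none

1. main.x = 85  [main.left = thumb.right + 16]
2. main.y = 50  [thumb.top = main.top]
3. main.w = 175  [nav.right = main.right + 16]
4. main.h = 40  [modal.top = main.bottom + 16]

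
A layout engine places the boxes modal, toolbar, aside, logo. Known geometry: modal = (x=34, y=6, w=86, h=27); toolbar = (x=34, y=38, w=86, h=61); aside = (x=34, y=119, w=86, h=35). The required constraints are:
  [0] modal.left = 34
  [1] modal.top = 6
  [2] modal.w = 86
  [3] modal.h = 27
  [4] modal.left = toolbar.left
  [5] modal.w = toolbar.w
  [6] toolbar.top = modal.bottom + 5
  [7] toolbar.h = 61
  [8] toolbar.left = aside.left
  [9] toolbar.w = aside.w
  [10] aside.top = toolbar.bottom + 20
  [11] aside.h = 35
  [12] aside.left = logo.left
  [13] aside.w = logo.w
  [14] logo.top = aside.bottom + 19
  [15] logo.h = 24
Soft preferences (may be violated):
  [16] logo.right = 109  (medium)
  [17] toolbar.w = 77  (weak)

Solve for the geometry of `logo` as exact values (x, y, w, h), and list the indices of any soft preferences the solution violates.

1. logo.x = 34  [aside.left = logo.left]
2. logo.w = 86  [aside.w = logo.w]
3. logo.y = 173  [logo.top = aside.bottom + 19]
4. logo.h = 24  [logo.h = 24]

logo = (x=34, y=173, w=86, h=24)
violated soft preferences: 16, 17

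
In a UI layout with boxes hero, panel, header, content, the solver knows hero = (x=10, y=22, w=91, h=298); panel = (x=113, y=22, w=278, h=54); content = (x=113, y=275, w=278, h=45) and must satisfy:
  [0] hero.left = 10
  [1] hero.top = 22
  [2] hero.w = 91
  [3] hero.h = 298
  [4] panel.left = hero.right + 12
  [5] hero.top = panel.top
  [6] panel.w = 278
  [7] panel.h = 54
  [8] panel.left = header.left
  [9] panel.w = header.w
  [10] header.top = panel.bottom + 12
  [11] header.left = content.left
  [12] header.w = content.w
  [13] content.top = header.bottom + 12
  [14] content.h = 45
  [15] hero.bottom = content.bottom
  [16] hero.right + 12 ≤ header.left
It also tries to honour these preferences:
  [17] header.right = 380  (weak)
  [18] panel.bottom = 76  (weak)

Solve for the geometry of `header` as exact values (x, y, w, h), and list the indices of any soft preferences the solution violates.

1. header.x = 113  [panel.left = header.left]
2. header.w = 278  [panel.w = header.w]
3. header.y = 88  [header.top = panel.bottom + 12]
4. header.h = 175  [content.top = header.bottom + 12]

header = (x=113, y=88, w=278, h=175)
violated soft preferences: 17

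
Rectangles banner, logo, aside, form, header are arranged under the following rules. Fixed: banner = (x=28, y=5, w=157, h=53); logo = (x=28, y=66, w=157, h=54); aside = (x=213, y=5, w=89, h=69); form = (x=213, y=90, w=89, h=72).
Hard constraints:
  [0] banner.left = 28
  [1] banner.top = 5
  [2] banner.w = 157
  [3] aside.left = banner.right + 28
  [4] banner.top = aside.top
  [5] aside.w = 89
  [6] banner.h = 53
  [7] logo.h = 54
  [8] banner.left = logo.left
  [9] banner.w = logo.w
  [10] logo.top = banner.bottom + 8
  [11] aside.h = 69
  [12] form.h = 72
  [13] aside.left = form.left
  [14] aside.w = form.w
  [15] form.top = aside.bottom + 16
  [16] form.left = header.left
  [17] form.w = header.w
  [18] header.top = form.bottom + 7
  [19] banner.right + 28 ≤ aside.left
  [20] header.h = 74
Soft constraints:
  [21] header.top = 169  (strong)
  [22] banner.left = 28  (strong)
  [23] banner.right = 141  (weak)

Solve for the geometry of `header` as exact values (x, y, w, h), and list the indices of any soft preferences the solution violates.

1. header.x = 213  [form.left = header.left]
2. header.w = 89  [form.w = header.w]
3. header.y = 169  [header.top = form.bottom + 7]
4. header.h = 74  [header.h = 74]

header = (x=213, y=169, w=89, h=74)
violated soft preferences: 23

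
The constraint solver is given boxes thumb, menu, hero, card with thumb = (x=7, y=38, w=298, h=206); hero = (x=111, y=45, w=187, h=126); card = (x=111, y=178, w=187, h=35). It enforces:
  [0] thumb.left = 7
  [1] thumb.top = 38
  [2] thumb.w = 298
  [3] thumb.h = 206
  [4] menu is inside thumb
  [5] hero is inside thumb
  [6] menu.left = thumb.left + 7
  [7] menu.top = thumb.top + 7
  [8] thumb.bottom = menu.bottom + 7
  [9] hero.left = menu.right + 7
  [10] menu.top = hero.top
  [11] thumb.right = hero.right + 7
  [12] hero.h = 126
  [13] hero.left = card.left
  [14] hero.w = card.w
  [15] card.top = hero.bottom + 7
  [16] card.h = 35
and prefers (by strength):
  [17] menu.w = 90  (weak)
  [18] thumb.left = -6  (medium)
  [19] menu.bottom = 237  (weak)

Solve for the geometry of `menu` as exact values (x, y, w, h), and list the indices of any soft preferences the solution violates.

menu = (x=14, y=45, w=90, h=192)
violated soft preferences: 18

1. menu.x = 14  [menu.left = thumb.left + 7]
2. menu.y = 45  [menu.top = thumb.top + 7]
3. menu.h = 192  [thumb.bottom = menu.bottom + 7]
4. menu.w = 90  [hero.left = menu.right + 7]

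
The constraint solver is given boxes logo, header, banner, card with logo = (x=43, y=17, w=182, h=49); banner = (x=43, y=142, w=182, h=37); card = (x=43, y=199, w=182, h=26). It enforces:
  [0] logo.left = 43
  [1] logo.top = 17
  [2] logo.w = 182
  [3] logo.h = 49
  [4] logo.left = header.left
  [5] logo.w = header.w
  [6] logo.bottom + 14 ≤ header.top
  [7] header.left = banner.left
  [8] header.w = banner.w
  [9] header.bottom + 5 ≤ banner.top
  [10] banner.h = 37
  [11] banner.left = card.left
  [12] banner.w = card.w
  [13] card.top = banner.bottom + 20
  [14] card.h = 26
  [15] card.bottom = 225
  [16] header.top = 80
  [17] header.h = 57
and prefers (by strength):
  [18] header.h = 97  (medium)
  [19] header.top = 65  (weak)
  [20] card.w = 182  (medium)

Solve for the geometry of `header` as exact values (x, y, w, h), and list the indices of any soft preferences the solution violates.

1. header.x = 43  [logo.left = header.left]
2. header.w = 182  [logo.w = header.w]
3. header.y = 80  [header.top = 80]
4. header.h = 57  [header.h = 57]

header = (x=43, y=80, w=182, h=57)
violated soft preferences: 18, 19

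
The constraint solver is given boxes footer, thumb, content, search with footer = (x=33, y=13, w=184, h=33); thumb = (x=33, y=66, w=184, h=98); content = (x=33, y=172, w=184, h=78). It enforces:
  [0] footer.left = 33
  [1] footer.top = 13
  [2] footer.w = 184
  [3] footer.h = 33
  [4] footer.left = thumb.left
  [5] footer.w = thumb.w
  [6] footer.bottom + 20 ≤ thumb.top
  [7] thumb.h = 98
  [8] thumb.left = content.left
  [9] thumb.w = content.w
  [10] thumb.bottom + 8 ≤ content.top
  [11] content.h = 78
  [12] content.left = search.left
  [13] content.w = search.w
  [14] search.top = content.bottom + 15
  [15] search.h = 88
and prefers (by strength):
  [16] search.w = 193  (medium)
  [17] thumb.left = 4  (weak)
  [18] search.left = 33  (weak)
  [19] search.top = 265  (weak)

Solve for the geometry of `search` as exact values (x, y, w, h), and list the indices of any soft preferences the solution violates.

1. search.x = 33  [content.left = search.left]
2. search.w = 184  [content.w = search.w]
3. search.y = 265  [search.top = content.bottom + 15]
4. search.h = 88  [search.h = 88]

search = (x=33, y=265, w=184, h=88)
violated soft preferences: 16, 17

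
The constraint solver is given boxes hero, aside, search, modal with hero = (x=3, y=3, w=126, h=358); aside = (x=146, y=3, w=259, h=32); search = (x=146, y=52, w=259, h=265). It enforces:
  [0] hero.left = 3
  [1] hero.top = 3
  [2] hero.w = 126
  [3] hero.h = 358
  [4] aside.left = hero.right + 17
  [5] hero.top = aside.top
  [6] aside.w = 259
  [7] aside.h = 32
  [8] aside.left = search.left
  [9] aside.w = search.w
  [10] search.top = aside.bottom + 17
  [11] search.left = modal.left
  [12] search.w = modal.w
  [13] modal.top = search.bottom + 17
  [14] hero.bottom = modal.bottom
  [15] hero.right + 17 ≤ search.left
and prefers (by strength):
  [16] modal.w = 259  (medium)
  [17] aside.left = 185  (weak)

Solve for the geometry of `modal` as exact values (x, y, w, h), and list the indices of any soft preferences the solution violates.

modal = (x=146, y=334, w=259, h=27)
violated soft preferences: 17

1. modal.x = 146  [search.left = modal.left]
2. modal.w = 259  [search.w = modal.w]
3. modal.y = 334  [modal.top = search.bottom + 17]
4. modal.h = 27  [hero.bottom = modal.bottom]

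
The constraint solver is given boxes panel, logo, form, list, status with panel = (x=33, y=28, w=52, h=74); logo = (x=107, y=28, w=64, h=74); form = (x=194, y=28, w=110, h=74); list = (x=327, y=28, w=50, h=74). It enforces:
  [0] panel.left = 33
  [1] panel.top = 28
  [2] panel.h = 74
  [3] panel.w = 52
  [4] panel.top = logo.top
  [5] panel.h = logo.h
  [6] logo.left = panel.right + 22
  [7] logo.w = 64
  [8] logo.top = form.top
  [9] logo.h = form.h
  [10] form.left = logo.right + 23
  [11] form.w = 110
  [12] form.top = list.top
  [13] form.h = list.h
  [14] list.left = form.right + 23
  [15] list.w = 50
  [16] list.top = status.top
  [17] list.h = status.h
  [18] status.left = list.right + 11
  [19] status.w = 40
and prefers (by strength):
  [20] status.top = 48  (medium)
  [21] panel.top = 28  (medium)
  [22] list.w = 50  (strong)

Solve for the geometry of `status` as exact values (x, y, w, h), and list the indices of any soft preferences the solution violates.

status = (x=388, y=28, w=40, h=74)
violated soft preferences: 20

1. status.y = 28  [list.top = status.top]
2. status.h = 74  [list.h = status.h]
3. status.x = 388  [status.left = list.right + 11]
4. status.w = 40  [status.w = 40]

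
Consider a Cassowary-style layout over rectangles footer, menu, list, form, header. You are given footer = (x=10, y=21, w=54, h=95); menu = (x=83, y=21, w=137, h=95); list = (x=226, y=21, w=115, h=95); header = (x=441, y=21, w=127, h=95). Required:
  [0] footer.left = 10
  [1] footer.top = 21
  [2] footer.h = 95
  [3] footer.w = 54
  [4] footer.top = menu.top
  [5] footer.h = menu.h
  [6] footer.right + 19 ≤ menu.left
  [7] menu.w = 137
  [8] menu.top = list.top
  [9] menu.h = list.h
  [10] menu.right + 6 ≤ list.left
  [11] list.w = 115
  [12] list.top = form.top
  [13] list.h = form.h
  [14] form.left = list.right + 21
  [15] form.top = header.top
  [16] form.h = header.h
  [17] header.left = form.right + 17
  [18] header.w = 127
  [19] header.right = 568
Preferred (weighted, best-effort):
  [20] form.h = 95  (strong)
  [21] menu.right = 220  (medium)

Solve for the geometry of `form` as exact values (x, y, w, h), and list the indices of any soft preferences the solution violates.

1. form.y = 21  [list.top = form.top]
2. form.h = 95  [list.h = form.h]
3. form.x = 362  [form.left = list.right + 21]
4. form.w = 62  [header.left = form.right + 17]

form = (x=362, y=21, w=62, h=95)
violated soft preferences: none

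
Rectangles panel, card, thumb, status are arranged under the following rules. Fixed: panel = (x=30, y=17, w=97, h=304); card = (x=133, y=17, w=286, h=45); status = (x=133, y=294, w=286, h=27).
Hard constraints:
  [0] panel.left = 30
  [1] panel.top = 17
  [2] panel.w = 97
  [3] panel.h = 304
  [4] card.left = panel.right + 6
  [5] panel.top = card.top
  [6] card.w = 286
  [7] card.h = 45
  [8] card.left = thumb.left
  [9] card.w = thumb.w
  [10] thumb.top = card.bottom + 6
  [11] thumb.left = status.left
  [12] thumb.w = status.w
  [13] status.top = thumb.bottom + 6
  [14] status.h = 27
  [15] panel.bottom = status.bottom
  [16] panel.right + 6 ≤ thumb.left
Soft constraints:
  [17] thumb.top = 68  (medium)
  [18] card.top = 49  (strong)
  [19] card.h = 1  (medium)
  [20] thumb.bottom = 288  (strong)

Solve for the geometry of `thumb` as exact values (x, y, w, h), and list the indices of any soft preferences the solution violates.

1. thumb.x = 133  [card.left = thumb.left]
2. thumb.w = 286  [card.w = thumb.w]
3. thumb.y = 68  [thumb.top = card.bottom + 6]
4. thumb.h = 220  [status.top = thumb.bottom + 6]

thumb = (x=133, y=68, w=286, h=220)
violated soft preferences: 18, 19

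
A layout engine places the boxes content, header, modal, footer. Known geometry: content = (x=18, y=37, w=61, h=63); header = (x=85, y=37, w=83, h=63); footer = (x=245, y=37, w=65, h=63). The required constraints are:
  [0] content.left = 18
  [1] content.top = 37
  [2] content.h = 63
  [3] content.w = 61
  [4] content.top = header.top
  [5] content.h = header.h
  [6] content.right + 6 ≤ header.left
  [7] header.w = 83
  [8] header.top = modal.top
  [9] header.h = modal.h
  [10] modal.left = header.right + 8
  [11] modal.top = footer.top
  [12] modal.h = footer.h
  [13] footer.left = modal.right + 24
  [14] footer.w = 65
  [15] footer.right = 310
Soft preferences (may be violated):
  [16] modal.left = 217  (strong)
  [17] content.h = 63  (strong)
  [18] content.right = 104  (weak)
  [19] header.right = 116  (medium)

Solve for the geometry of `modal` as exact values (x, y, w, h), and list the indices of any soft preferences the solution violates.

modal = (x=176, y=37, w=45, h=63)
violated soft preferences: 16, 18, 19

1. modal.y = 37  [header.top = modal.top]
2. modal.h = 63  [header.h = modal.h]
3. modal.x = 176  [modal.left = header.right + 8]
4. modal.w = 45  [footer.left = modal.right + 24]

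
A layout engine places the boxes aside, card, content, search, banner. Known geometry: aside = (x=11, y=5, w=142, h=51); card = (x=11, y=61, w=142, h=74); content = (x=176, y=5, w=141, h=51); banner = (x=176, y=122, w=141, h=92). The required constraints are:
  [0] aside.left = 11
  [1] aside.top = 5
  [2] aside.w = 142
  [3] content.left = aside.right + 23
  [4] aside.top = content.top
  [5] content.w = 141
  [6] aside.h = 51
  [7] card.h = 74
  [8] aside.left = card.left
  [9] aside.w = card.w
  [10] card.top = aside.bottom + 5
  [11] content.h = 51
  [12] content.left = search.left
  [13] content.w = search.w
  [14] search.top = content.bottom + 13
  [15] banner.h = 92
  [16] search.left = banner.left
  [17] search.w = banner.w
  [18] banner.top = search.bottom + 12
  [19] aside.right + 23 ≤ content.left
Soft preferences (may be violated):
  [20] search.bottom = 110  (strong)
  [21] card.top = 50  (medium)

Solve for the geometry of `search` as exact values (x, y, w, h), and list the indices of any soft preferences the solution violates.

search = (x=176, y=69, w=141, h=41)
violated soft preferences: 21

1. search.x = 176  [content.left = search.left]
2. search.w = 141  [content.w = search.w]
3. search.y = 69  [search.top = content.bottom + 13]
4. search.h = 41  [banner.top = search.bottom + 12]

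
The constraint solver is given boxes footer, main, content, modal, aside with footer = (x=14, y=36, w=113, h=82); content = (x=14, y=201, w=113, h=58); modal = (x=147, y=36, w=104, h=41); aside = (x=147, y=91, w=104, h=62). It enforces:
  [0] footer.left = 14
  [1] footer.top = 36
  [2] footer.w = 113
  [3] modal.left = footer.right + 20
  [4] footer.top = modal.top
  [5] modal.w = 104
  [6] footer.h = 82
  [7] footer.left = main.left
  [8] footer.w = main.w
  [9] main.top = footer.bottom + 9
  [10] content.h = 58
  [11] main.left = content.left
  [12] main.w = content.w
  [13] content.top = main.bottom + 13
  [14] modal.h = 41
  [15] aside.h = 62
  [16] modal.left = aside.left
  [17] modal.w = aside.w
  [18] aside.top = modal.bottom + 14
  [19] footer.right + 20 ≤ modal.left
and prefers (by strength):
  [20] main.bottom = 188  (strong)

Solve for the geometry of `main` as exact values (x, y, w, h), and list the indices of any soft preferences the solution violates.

1. main.x = 14  [footer.left = main.left]
2. main.w = 113  [footer.w = main.w]
3. main.y = 127  [main.top = footer.bottom + 9]
4. main.h = 61  [content.top = main.bottom + 13]

main = (x=14, y=127, w=113, h=61)
violated soft preferences: none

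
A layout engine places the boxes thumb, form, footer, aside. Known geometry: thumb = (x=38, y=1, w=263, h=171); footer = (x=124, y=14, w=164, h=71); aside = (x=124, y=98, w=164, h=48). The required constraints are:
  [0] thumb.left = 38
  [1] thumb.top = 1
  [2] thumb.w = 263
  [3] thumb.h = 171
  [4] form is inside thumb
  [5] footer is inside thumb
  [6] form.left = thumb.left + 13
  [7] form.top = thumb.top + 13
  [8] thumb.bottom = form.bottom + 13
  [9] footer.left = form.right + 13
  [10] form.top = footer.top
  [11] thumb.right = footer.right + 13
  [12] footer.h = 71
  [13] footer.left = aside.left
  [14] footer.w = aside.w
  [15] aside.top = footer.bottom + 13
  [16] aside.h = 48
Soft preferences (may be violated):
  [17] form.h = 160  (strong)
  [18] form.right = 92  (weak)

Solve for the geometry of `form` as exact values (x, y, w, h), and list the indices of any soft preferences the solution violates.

form = (x=51, y=14, w=60, h=145)
violated soft preferences: 17, 18

1. form.x = 51  [form.left = thumb.left + 13]
2. form.y = 14  [form.top = thumb.top + 13]
3. form.h = 145  [thumb.bottom = form.bottom + 13]
4. form.w = 60  [footer.left = form.right + 13]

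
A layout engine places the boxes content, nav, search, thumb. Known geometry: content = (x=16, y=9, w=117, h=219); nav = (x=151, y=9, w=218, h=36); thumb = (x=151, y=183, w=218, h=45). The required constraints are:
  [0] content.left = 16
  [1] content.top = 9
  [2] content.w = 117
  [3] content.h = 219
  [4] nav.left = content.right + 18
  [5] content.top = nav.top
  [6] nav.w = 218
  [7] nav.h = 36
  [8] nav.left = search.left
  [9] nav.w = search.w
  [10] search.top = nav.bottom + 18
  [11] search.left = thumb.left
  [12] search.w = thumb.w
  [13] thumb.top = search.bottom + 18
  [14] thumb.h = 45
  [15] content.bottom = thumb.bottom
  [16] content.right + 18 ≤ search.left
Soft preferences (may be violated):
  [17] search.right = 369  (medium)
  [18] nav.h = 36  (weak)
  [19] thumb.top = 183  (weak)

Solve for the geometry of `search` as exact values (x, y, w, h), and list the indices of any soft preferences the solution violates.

search = (x=151, y=63, w=218, h=102)
violated soft preferences: none

1. search.x = 151  [nav.left = search.left]
2. search.w = 218  [nav.w = search.w]
3. search.y = 63  [search.top = nav.bottom + 18]
4. search.h = 102  [thumb.top = search.bottom + 18]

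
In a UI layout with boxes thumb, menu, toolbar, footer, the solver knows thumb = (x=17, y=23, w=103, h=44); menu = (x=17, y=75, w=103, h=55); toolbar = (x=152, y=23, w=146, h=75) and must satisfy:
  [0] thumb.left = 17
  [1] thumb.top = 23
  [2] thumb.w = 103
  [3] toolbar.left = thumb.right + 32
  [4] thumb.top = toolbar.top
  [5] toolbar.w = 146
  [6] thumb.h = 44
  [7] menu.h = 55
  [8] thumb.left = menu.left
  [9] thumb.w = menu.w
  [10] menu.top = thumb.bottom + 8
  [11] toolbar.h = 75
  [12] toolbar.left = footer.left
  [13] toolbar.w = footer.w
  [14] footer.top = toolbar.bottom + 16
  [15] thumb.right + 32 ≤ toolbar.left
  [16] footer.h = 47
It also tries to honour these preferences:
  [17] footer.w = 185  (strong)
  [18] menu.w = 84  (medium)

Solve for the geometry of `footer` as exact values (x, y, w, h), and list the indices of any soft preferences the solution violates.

footer = (x=152, y=114, w=146, h=47)
violated soft preferences: 17, 18

1. footer.x = 152  [toolbar.left = footer.left]
2. footer.w = 146  [toolbar.w = footer.w]
3. footer.y = 114  [footer.top = toolbar.bottom + 16]
4. footer.h = 47  [footer.h = 47]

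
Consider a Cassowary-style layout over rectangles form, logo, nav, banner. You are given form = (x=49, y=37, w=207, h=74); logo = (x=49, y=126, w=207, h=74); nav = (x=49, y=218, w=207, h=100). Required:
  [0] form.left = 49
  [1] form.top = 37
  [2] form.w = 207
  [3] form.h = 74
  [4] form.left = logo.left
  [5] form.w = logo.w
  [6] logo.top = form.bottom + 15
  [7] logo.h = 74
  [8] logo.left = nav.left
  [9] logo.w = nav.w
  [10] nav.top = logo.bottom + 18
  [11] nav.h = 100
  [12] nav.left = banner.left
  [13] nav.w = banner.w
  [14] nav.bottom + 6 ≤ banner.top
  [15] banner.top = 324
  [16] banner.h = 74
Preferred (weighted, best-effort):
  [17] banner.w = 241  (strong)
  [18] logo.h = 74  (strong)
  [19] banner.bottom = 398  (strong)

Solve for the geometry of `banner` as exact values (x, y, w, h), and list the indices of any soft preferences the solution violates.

banner = (x=49, y=324, w=207, h=74)
violated soft preferences: 17

1. banner.x = 49  [nav.left = banner.left]
2. banner.w = 207  [nav.w = banner.w]
3. banner.y = 324  [banner.top = 324]
4. banner.h = 74  [banner.h = 74]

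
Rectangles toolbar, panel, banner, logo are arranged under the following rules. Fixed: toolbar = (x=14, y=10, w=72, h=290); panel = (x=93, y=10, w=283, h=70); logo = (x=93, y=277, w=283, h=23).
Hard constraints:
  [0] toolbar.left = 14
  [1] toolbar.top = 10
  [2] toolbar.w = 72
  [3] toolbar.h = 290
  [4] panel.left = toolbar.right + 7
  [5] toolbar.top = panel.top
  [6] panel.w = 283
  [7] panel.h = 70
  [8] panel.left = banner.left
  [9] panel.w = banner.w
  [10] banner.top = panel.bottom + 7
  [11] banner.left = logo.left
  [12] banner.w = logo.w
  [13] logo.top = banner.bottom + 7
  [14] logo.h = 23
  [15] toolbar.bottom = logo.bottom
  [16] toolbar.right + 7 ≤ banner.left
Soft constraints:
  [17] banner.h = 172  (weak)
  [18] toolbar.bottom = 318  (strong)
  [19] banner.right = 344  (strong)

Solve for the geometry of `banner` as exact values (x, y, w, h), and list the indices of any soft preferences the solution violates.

banner = (x=93, y=87, w=283, h=183)
violated soft preferences: 17, 18, 19

1. banner.x = 93  [panel.left = banner.left]
2. banner.w = 283  [panel.w = banner.w]
3. banner.y = 87  [banner.top = panel.bottom + 7]
4. banner.h = 183  [logo.top = banner.bottom + 7]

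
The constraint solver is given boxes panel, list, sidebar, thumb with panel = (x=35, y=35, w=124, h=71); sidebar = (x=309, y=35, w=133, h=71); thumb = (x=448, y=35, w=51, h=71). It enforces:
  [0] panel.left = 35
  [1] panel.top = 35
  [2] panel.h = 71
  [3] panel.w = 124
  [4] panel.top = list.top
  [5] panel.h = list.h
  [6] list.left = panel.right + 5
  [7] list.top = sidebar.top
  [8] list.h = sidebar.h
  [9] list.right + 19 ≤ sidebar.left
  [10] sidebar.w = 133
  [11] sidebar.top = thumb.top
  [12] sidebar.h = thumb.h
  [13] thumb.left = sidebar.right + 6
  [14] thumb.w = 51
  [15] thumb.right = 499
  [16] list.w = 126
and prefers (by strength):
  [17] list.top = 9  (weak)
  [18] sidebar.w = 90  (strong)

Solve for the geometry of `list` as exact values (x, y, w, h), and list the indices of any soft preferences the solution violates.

list = (x=164, y=35, w=126, h=71)
violated soft preferences: 17, 18

1. list.y = 35  [panel.top = list.top]
2. list.h = 71  [panel.h = list.h]
3. list.x = 164  [list.left = panel.right + 5]
4. list.w = 126  [list.w = 126]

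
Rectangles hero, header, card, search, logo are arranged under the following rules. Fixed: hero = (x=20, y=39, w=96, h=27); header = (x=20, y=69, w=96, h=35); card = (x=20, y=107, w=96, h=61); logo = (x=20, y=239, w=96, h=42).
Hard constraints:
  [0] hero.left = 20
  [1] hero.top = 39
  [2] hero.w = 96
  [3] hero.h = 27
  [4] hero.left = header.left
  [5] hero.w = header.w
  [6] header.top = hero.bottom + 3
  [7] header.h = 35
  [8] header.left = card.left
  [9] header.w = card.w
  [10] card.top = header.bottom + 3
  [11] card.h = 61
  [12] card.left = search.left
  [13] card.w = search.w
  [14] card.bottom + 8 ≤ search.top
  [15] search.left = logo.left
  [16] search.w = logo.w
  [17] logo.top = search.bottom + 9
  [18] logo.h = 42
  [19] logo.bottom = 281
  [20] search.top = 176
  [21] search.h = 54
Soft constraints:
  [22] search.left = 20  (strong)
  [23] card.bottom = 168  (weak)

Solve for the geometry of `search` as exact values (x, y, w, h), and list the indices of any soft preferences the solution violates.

search = (x=20, y=176, w=96, h=54)
violated soft preferences: none

1. search.x = 20  [card.left = search.left]
2. search.w = 96  [card.w = search.w]
3. search.y = 176  [search.top = 176]
4. search.h = 54  [search.h = 54]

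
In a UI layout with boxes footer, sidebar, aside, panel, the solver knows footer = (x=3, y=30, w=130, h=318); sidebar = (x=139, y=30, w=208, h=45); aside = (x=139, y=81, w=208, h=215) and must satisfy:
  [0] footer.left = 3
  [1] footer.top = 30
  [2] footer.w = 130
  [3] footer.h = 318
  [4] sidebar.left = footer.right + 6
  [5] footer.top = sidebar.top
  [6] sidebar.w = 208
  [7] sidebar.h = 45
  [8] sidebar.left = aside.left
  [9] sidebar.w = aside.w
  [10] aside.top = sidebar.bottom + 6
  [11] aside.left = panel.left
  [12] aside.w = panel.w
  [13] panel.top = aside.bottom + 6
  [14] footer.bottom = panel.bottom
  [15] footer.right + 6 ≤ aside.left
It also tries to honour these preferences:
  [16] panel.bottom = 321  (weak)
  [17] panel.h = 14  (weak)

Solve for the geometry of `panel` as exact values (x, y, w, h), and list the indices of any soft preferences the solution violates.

1. panel.x = 139  [aside.left = panel.left]
2. panel.w = 208  [aside.w = panel.w]
3. panel.y = 302  [panel.top = aside.bottom + 6]
4. panel.h = 46  [footer.bottom = panel.bottom]

panel = (x=139, y=302, w=208, h=46)
violated soft preferences: 16, 17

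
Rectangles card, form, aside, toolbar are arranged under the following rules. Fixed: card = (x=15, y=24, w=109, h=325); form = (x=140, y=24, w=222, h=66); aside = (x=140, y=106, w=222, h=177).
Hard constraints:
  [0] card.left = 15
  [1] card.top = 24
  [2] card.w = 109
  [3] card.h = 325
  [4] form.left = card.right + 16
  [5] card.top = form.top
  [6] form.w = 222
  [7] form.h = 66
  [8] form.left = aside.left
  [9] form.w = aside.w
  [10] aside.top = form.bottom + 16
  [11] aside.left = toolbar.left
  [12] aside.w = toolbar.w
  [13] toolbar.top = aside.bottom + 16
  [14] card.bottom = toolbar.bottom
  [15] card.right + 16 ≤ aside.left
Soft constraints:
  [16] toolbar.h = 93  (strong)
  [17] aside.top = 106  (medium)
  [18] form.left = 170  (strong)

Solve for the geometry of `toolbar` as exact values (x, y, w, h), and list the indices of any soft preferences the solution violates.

toolbar = (x=140, y=299, w=222, h=50)
violated soft preferences: 16, 18

1. toolbar.x = 140  [aside.left = toolbar.left]
2. toolbar.w = 222  [aside.w = toolbar.w]
3. toolbar.y = 299  [toolbar.top = aside.bottom + 16]
4. toolbar.h = 50  [card.bottom = toolbar.bottom]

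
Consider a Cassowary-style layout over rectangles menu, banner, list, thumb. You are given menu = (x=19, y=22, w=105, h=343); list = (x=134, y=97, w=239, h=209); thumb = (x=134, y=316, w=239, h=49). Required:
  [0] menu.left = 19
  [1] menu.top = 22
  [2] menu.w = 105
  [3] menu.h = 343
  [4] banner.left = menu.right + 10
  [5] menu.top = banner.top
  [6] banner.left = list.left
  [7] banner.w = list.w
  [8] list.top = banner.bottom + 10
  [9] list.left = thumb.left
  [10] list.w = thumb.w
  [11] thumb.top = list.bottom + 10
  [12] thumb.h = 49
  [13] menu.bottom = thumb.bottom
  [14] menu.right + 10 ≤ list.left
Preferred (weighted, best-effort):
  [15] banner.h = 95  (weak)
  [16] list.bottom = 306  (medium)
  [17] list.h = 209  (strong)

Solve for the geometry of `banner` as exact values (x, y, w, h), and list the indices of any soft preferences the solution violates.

1. banner.x = 134  [banner.left = menu.right + 10]
2. banner.y = 22  [menu.top = banner.top]
3. banner.w = 239  [banner.w = list.w]
4. banner.h = 65  [list.top = banner.bottom + 10]

banner = (x=134, y=22, w=239, h=65)
violated soft preferences: 15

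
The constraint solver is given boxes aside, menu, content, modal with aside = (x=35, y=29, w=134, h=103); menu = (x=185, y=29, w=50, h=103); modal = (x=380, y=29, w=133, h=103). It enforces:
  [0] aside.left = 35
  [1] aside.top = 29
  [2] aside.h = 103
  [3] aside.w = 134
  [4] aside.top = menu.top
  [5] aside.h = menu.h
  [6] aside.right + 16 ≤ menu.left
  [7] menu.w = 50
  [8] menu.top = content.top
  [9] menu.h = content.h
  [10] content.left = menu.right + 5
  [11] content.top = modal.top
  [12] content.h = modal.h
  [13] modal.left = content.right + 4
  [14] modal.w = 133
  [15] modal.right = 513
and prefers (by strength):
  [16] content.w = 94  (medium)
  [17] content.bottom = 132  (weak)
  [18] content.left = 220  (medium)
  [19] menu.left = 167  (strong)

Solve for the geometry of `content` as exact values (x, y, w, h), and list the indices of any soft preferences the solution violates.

1. content.y = 29  [menu.top = content.top]
2. content.h = 103  [menu.h = content.h]
3. content.x = 240  [content.left = menu.right + 5]
4. content.w = 136  [modal.left = content.right + 4]

content = (x=240, y=29, w=136, h=103)
violated soft preferences: 16, 18, 19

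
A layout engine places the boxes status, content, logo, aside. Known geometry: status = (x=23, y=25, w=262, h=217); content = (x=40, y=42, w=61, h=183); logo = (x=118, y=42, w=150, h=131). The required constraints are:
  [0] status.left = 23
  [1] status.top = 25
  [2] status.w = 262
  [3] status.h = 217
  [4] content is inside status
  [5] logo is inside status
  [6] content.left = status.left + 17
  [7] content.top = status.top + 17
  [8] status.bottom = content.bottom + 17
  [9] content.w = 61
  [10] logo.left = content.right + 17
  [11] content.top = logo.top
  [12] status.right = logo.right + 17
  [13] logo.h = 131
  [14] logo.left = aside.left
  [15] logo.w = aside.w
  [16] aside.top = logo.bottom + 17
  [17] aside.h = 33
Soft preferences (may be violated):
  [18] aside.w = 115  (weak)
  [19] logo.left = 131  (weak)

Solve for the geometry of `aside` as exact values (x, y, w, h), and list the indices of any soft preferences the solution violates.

aside = (x=118, y=190, w=150, h=33)
violated soft preferences: 18, 19

1. aside.x = 118  [logo.left = aside.left]
2. aside.w = 150  [logo.w = aside.w]
3. aside.y = 190  [aside.top = logo.bottom + 17]
4. aside.h = 33  [aside.h = 33]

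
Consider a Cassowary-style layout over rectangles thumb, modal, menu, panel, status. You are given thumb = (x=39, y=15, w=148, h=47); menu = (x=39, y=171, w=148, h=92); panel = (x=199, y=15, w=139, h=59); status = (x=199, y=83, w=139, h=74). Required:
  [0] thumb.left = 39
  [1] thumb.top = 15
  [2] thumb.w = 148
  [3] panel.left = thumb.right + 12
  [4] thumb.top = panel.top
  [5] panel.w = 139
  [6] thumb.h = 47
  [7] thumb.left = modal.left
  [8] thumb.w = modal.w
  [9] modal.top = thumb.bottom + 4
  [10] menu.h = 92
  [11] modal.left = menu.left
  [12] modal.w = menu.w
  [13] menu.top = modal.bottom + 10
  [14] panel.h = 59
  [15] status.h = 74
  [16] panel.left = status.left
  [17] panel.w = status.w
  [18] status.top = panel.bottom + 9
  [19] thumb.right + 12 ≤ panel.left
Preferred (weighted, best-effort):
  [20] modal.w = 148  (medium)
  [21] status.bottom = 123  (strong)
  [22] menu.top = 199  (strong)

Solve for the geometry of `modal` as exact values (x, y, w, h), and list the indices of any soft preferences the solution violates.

modal = (x=39, y=66, w=148, h=95)
violated soft preferences: 21, 22

1. modal.x = 39  [thumb.left = modal.left]
2. modal.w = 148  [thumb.w = modal.w]
3. modal.y = 66  [modal.top = thumb.bottom + 4]
4. modal.h = 95  [menu.top = modal.bottom + 10]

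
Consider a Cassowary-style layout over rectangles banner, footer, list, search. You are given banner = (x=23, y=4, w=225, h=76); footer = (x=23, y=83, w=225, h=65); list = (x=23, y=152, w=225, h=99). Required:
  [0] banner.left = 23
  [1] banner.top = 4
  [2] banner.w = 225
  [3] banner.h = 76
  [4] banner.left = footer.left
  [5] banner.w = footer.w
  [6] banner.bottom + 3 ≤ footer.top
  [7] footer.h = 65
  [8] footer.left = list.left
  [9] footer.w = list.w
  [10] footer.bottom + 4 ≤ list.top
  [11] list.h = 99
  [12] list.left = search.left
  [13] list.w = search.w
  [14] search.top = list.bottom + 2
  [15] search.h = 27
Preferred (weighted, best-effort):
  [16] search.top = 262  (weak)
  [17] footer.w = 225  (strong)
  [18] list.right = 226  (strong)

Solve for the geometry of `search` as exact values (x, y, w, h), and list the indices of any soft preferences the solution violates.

1. search.x = 23  [list.left = search.left]
2. search.w = 225  [list.w = search.w]
3. search.y = 253  [search.top = list.bottom + 2]
4. search.h = 27  [search.h = 27]

search = (x=23, y=253, w=225, h=27)
violated soft preferences: 16, 18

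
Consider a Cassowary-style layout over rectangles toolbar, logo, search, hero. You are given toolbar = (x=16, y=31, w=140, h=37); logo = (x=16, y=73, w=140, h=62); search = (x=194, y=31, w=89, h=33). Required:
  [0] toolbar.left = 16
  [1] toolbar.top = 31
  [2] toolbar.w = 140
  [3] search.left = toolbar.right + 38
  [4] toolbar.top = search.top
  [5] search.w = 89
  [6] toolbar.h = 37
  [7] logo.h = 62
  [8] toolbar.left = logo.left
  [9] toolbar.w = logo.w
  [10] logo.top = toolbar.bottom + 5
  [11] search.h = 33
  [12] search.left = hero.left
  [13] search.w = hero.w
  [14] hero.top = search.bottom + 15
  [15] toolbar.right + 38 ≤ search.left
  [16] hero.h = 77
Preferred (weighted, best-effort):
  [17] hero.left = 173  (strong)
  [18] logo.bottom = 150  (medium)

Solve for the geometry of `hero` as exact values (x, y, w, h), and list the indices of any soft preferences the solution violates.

hero = (x=194, y=79, w=89, h=77)
violated soft preferences: 17, 18

1. hero.x = 194  [search.left = hero.left]
2. hero.w = 89  [search.w = hero.w]
3. hero.y = 79  [hero.top = search.bottom + 15]
4. hero.h = 77  [hero.h = 77]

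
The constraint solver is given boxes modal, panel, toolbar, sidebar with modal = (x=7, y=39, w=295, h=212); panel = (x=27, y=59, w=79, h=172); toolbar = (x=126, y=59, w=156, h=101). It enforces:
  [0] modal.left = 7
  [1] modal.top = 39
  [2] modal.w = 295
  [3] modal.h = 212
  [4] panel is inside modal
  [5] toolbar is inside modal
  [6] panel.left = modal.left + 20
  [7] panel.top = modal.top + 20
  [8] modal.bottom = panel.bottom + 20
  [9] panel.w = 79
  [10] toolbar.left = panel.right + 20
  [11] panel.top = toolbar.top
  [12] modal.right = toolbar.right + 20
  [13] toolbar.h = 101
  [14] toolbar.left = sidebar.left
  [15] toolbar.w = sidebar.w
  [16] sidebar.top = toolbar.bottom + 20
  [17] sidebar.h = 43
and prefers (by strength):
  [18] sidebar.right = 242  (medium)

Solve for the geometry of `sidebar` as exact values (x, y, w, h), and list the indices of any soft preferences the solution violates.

sidebar = (x=126, y=180, w=156, h=43)
violated soft preferences: 18

1. sidebar.x = 126  [toolbar.left = sidebar.left]
2. sidebar.w = 156  [toolbar.w = sidebar.w]
3. sidebar.y = 180  [sidebar.top = toolbar.bottom + 20]
4. sidebar.h = 43  [sidebar.h = 43]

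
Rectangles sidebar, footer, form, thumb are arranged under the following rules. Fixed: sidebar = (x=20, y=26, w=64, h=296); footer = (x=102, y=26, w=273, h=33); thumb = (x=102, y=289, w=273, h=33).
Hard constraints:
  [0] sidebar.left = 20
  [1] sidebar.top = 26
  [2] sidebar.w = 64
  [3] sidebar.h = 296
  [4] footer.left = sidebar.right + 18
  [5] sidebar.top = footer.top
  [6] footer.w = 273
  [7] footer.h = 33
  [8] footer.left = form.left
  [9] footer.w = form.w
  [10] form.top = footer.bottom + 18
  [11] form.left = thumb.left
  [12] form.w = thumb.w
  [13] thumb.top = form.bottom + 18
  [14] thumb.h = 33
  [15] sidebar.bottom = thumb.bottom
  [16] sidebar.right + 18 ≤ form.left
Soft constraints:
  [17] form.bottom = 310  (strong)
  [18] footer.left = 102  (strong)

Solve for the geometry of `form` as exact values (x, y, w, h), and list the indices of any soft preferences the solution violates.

form = (x=102, y=77, w=273, h=194)
violated soft preferences: 17

1. form.x = 102  [footer.left = form.left]
2. form.w = 273  [footer.w = form.w]
3. form.y = 77  [form.top = footer.bottom + 18]
4. form.h = 194  [thumb.top = form.bottom + 18]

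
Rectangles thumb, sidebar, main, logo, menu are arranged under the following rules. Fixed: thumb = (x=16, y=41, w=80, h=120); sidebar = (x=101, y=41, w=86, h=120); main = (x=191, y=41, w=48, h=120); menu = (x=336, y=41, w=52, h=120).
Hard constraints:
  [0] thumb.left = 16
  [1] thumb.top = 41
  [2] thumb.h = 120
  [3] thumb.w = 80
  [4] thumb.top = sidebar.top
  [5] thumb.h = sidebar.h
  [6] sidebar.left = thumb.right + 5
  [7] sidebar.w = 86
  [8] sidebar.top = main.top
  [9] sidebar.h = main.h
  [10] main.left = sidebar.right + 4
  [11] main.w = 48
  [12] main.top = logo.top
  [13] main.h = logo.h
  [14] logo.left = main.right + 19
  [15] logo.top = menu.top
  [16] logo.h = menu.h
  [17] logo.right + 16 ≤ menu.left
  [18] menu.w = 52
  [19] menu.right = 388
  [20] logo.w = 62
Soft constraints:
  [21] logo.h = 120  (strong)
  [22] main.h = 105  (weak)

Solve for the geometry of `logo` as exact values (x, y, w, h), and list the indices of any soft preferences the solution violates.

1. logo.y = 41  [main.top = logo.top]
2. logo.h = 120  [main.h = logo.h]
3. logo.x = 258  [logo.left = main.right + 19]
4. logo.w = 62  [logo.w = 62]

logo = (x=258, y=41, w=62, h=120)
violated soft preferences: 22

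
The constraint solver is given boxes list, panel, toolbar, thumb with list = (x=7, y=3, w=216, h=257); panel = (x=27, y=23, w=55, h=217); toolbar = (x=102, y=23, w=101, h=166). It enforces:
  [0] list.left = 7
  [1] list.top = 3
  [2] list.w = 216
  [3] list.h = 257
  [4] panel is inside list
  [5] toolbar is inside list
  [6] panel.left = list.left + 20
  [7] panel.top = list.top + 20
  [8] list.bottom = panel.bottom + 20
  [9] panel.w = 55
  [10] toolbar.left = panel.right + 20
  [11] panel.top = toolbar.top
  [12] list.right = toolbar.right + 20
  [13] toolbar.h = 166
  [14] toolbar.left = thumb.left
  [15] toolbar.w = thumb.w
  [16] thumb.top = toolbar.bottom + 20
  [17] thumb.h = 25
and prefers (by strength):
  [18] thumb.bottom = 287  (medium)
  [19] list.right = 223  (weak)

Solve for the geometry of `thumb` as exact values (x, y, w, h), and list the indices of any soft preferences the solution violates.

thumb = (x=102, y=209, w=101, h=25)
violated soft preferences: 18

1. thumb.x = 102  [toolbar.left = thumb.left]
2. thumb.w = 101  [toolbar.w = thumb.w]
3. thumb.y = 209  [thumb.top = toolbar.bottom + 20]
4. thumb.h = 25  [thumb.h = 25]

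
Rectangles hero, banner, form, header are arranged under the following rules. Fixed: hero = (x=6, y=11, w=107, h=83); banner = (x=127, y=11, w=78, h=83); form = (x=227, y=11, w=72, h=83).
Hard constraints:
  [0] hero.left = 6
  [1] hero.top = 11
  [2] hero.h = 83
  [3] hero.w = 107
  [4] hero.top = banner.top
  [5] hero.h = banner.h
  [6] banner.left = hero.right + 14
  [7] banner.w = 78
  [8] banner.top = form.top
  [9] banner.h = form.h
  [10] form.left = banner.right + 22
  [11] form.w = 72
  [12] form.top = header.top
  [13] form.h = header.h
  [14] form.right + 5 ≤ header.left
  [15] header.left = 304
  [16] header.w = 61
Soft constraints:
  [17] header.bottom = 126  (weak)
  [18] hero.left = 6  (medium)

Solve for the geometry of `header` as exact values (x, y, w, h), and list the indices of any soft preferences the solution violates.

header = (x=304, y=11, w=61, h=83)
violated soft preferences: 17

1. header.y = 11  [form.top = header.top]
2. header.h = 83  [form.h = header.h]
3. header.x = 304  [header.left = 304]
4. header.w = 61  [header.w = 61]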